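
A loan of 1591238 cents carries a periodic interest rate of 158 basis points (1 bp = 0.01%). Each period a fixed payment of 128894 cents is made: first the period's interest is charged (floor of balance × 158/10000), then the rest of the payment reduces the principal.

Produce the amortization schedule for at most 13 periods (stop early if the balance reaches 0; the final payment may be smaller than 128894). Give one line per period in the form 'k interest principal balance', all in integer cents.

1. interest=⌊1591238·158/10000⌋=25141; principal=128894-25141=103753; balance=1591238-103753=1487485
2. interest=⌊1487485·158/10000⌋=23502; principal=128894-23502=105392; balance=1487485-105392=1382093
3. interest=⌊1382093·158/10000⌋=21837; principal=128894-21837=107057; balance=1382093-107057=1275036
4. interest=⌊1275036·158/10000⌋=20145; principal=128894-20145=108749; balance=1275036-108749=1166287
5. interest=⌊1166287·158/10000⌋=18427; principal=128894-18427=110467; balance=1166287-110467=1055820
6. interest=⌊1055820·158/10000⌋=16681; principal=128894-16681=112213; balance=1055820-112213=943607
7. interest=⌊943607·158/10000⌋=14908; principal=128894-14908=113986; balance=943607-113986=829621
8. interest=⌊829621·158/10000⌋=13108; principal=128894-13108=115786; balance=829621-115786=713835
9. interest=⌊713835·158/10000⌋=11278; principal=128894-11278=117616; balance=713835-117616=596219
10. interest=⌊596219·158/10000⌋=9420; principal=128894-9420=119474; balance=596219-119474=476745
11. interest=⌊476745·158/10000⌋=7532; principal=128894-7532=121362; balance=476745-121362=355383
12. interest=⌊355383·158/10000⌋=5615; principal=128894-5615=123279; balance=355383-123279=232104
13. interest=⌊232104·158/10000⌋=3667; principal=128894-3667=125227; balance=232104-125227=106877

1 25141 103753 1487485
2 23502 105392 1382093
3 21837 107057 1275036
4 20145 108749 1166287
5 18427 110467 1055820
6 16681 112213 943607
7 14908 113986 829621
8 13108 115786 713835
9 11278 117616 596219
10 9420 119474 476745
11 7532 121362 355383
12 5615 123279 232104
13 3667 125227 106877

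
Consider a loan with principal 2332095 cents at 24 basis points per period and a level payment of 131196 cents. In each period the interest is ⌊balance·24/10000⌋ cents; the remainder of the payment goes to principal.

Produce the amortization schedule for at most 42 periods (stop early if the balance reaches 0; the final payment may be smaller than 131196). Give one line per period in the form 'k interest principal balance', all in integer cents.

1 5597 125599 2206496
2 5295 125901 2080595
3 4993 126203 1954392
4 4690 126506 1827886
5 4386 126810 1701076
6 4082 127114 1573962
7 3777 127419 1446543
8 3471 127725 1318818
9 3165 128031 1190787
10 2857 128339 1062448
11 2549 128647 933801
12 2241 128955 804846
13 1931 129265 675581
14 1621 129575 546006
15 1310 129886 416120
16 998 130198 285922
17 686 130510 155412
18 372 130824 24588
19 59 24588 0

1. interest=⌊2332095·24/10000⌋=5597; principal=131196-5597=125599; balance=2332095-125599=2206496
2. interest=⌊2206496·24/10000⌋=5295; principal=131196-5295=125901; balance=2206496-125901=2080595
3. interest=⌊2080595·24/10000⌋=4993; principal=131196-4993=126203; balance=2080595-126203=1954392
4. interest=⌊1954392·24/10000⌋=4690; principal=131196-4690=126506; balance=1954392-126506=1827886
5. interest=⌊1827886·24/10000⌋=4386; principal=131196-4386=126810; balance=1827886-126810=1701076
6. interest=⌊1701076·24/10000⌋=4082; principal=131196-4082=127114; balance=1701076-127114=1573962
7. interest=⌊1573962·24/10000⌋=3777; principal=131196-3777=127419; balance=1573962-127419=1446543
8. interest=⌊1446543·24/10000⌋=3471; principal=131196-3471=127725; balance=1446543-127725=1318818
9. interest=⌊1318818·24/10000⌋=3165; principal=131196-3165=128031; balance=1318818-128031=1190787
10. interest=⌊1190787·24/10000⌋=2857; principal=131196-2857=128339; balance=1190787-128339=1062448
11. interest=⌊1062448·24/10000⌋=2549; principal=131196-2549=128647; balance=1062448-128647=933801
12. interest=⌊933801·24/10000⌋=2241; principal=131196-2241=128955; balance=933801-128955=804846
13. interest=⌊804846·24/10000⌋=1931; principal=131196-1931=129265; balance=804846-129265=675581
14. interest=⌊675581·24/10000⌋=1621; principal=131196-1621=129575; balance=675581-129575=546006
15. interest=⌊546006·24/10000⌋=1310; principal=131196-1310=129886; balance=546006-129886=416120
16. interest=⌊416120·24/10000⌋=998; principal=131196-998=130198; balance=416120-130198=285922
17. interest=⌊285922·24/10000⌋=686; principal=131196-686=130510; balance=285922-130510=155412
18. interest=⌊155412·24/10000⌋=372; principal=131196-372=130824; balance=155412-130824=24588
19. interest=⌊24588·24/10000⌋=59; principal=min(131196-59,24588)=24588; balance=24588-24588=0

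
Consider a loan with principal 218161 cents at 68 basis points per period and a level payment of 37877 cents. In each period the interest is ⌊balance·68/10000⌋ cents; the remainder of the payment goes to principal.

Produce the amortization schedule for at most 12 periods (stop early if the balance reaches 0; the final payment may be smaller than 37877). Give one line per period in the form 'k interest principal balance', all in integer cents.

1 1483 36394 181767
2 1236 36641 145126
3 986 36891 108235
4 735 37142 71093
5 483 37394 33699
6 229 33699 0

1. interest=⌊218161·68/10000⌋=1483; principal=37877-1483=36394; balance=218161-36394=181767
2. interest=⌊181767·68/10000⌋=1236; principal=37877-1236=36641; balance=181767-36641=145126
3. interest=⌊145126·68/10000⌋=986; principal=37877-986=36891; balance=145126-36891=108235
4. interest=⌊108235·68/10000⌋=735; principal=37877-735=37142; balance=108235-37142=71093
5. interest=⌊71093·68/10000⌋=483; principal=37877-483=37394; balance=71093-37394=33699
6. interest=⌊33699·68/10000⌋=229; principal=min(37877-229,33699)=33699; balance=33699-33699=0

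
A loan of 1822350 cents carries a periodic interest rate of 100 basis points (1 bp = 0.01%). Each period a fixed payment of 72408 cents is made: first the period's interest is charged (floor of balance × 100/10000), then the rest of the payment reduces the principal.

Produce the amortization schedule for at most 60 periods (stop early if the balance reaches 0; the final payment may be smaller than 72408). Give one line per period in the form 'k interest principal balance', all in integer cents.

1. interest=⌊1822350·100/10000⌋=18223; principal=72408-18223=54185; balance=1822350-54185=1768165
2. interest=⌊1768165·100/10000⌋=17681; principal=72408-17681=54727; balance=1768165-54727=1713438
3. interest=⌊1713438·100/10000⌋=17134; principal=72408-17134=55274; balance=1713438-55274=1658164
4. interest=⌊1658164·100/10000⌋=16581; principal=72408-16581=55827; balance=1658164-55827=1602337
5. interest=⌊1602337·100/10000⌋=16023; principal=72408-16023=56385; balance=1602337-56385=1545952
6. interest=⌊1545952·100/10000⌋=15459; principal=72408-15459=56949; balance=1545952-56949=1489003
7. interest=⌊1489003·100/10000⌋=14890; principal=72408-14890=57518; balance=1489003-57518=1431485
8. interest=⌊1431485·100/10000⌋=14314; principal=72408-14314=58094; balance=1431485-58094=1373391
9. interest=⌊1373391·100/10000⌋=13733; principal=72408-13733=58675; balance=1373391-58675=1314716
10. interest=⌊1314716·100/10000⌋=13147; principal=72408-13147=59261; balance=1314716-59261=1255455
11. interest=⌊1255455·100/10000⌋=12554; principal=72408-12554=59854; balance=1255455-59854=1195601
12. interest=⌊1195601·100/10000⌋=11956; principal=72408-11956=60452; balance=1195601-60452=1135149
13. interest=⌊1135149·100/10000⌋=11351; principal=72408-11351=61057; balance=1135149-61057=1074092
14. interest=⌊1074092·100/10000⌋=10740; principal=72408-10740=61668; balance=1074092-61668=1012424
15. interest=⌊1012424·100/10000⌋=10124; principal=72408-10124=62284; balance=1012424-62284=950140
16. interest=⌊950140·100/10000⌋=9501; principal=72408-9501=62907; balance=950140-62907=887233
17. interest=⌊887233·100/10000⌋=8872; principal=72408-8872=63536; balance=887233-63536=823697
18. interest=⌊823697·100/10000⌋=8236; principal=72408-8236=64172; balance=823697-64172=759525
19. interest=⌊759525·100/10000⌋=7595; principal=72408-7595=64813; balance=759525-64813=694712
20. interest=⌊694712·100/10000⌋=6947; principal=72408-6947=65461; balance=694712-65461=629251
21. interest=⌊629251·100/10000⌋=6292; principal=72408-6292=66116; balance=629251-66116=563135
22. interest=⌊563135·100/10000⌋=5631; principal=72408-5631=66777; balance=563135-66777=496358
23. interest=⌊496358·100/10000⌋=4963; principal=72408-4963=67445; balance=496358-67445=428913
24. interest=⌊428913·100/10000⌋=4289; principal=72408-4289=68119; balance=428913-68119=360794
25. interest=⌊360794·100/10000⌋=3607; principal=72408-3607=68801; balance=360794-68801=291993
26. interest=⌊291993·100/10000⌋=2919; principal=72408-2919=69489; balance=291993-69489=222504
27. interest=⌊222504·100/10000⌋=2225; principal=72408-2225=70183; balance=222504-70183=152321
28. interest=⌊152321·100/10000⌋=1523; principal=72408-1523=70885; balance=152321-70885=81436
29. interest=⌊81436·100/10000⌋=814; principal=72408-814=71594; balance=81436-71594=9842
30. interest=⌊9842·100/10000⌋=98; principal=min(72408-98,9842)=9842; balance=9842-9842=0

1 18223 54185 1768165
2 17681 54727 1713438
3 17134 55274 1658164
4 16581 55827 1602337
5 16023 56385 1545952
6 15459 56949 1489003
7 14890 57518 1431485
8 14314 58094 1373391
9 13733 58675 1314716
10 13147 59261 1255455
11 12554 59854 1195601
12 11956 60452 1135149
13 11351 61057 1074092
14 10740 61668 1012424
15 10124 62284 950140
16 9501 62907 887233
17 8872 63536 823697
18 8236 64172 759525
19 7595 64813 694712
20 6947 65461 629251
21 6292 66116 563135
22 5631 66777 496358
23 4963 67445 428913
24 4289 68119 360794
25 3607 68801 291993
26 2919 69489 222504
27 2225 70183 152321
28 1523 70885 81436
29 814 71594 9842
30 98 9842 0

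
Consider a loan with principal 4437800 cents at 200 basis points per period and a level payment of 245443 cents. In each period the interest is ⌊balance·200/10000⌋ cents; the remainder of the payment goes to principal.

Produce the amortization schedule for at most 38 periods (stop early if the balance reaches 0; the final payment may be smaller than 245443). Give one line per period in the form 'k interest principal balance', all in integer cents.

1. interest=⌊4437800·200/10000⌋=88756; principal=245443-88756=156687; balance=4437800-156687=4281113
2. interest=⌊4281113·200/10000⌋=85622; principal=245443-85622=159821; balance=4281113-159821=4121292
3. interest=⌊4121292·200/10000⌋=82425; principal=245443-82425=163018; balance=4121292-163018=3958274
4. interest=⌊3958274·200/10000⌋=79165; principal=245443-79165=166278; balance=3958274-166278=3791996
5. interest=⌊3791996·200/10000⌋=75839; principal=245443-75839=169604; balance=3791996-169604=3622392
6. interest=⌊3622392·200/10000⌋=72447; principal=245443-72447=172996; balance=3622392-172996=3449396
7. interest=⌊3449396·200/10000⌋=68987; principal=245443-68987=176456; balance=3449396-176456=3272940
8. interest=⌊3272940·200/10000⌋=65458; principal=245443-65458=179985; balance=3272940-179985=3092955
9. interest=⌊3092955·200/10000⌋=61859; principal=245443-61859=183584; balance=3092955-183584=2909371
10. interest=⌊2909371·200/10000⌋=58187; principal=245443-58187=187256; balance=2909371-187256=2722115
11. interest=⌊2722115·200/10000⌋=54442; principal=245443-54442=191001; balance=2722115-191001=2531114
12. interest=⌊2531114·200/10000⌋=50622; principal=245443-50622=194821; balance=2531114-194821=2336293
13. interest=⌊2336293·200/10000⌋=46725; principal=245443-46725=198718; balance=2336293-198718=2137575
14. interest=⌊2137575·200/10000⌋=42751; principal=245443-42751=202692; balance=2137575-202692=1934883
15. interest=⌊1934883·200/10000⌋=38697; principal=245443-38697=206746; balance=1934883-206746=1728137
16. interest=⌊1728137·200/10000⌋=34562; principal=245443-34562=210881; balance=1728137-210881=1517256
17. interest=⌊1517256·200/10000⌋=30345; principal=245443-30345=215098; balance=1517256-215098=1302158
18. interest=⌊1302158·200/10000⌋=26043; principal=245443-26043=219400; balance=1302158-219400=1082758
19. interest=⌊1082758·200/10000⌋=21655; principal=245443-21655=223788; balance=1082758-223788=858970
20. interest=⌊858970·200/10000⌋=17179; principal=245443-17179=228264; balance=858970-228264=630706
21. interest=⌊630706·200/10000⌋=12614; principal=245443-12614=232829; balance=630706-232829=397877
22. interest=⌊397877·200/10000⌋=7957; principal=245443-7957=237486; balance=397877-237486=160391
23. interest=⌊160391·200/10000⌋=3207; principal=min(245443-3207,160391)=160391; balance=160391-160391=0

1 88756 156687 4281113
2 85622 159821 4121292
3 82425 163018 3958274
4 79165 166278 3791996
5 75839 169604 3622392
6 72447 172996 3449396
7 68987 176456 3272940
8 65458 179985 3092955
9 61859 183584 2909371
10 58187 187256 2722115
11 54442 191001 2531114
12 50622 194821 2336293
13 46725 198718 2137575
14 42751 202692 1934883
15 38697 206746 1728137
16 34562 210881 1517256
17 30345 215098 1302158
18 26043 219400 1082758
19 21655 223788 858970
20 17179 228264 630706
21 12614 232829 397877
22 7957 237486 160391
23 3207 160391 0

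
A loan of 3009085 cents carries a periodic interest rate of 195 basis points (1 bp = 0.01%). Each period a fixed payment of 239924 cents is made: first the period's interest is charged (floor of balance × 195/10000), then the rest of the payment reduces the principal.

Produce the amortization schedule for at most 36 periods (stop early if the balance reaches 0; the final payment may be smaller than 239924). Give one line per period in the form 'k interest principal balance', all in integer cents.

1 58677 181247 2827838
2 55142 184782 2643056
3 51539 188385 2454671
4 47866 192058 2262613
5 44120 195804 2066809
6 40302 199622 1867187
7 36410 203514 1663673
8 32441 207483 1456190
9 28395 211529 1244661
10 24270 215654 1029007
11 20065 219859 809148
12 15778 224146 585002
13 11407 228517 356485
14 6951 232973 123512
15 2408 123512 0

1. interest=⌊3009085·195/10000⌋=58677; principal=239924-58677=181247; balance=3009085-181247=2827838
2. interest=⌊2827838·195/10000⌋=55142; principal=239924-55142=184782; balance=2827838-184782=2643056
3. interest=⌊2643056·195/10000⌋=51539; principal=239924-51539=188385; balance=2643056-188385=2454671
4. interest=⌊2454671·195/10000⌋=47866; principal=239924-47866=192058; balance=2454671-192058=2262613
5. interest=⌊2262613·195/10000⌋=44120; principal=239924-44120=195804; balance=2262613-195804=2066809
6. interest=⌊2066809·195/10000⌋=40302; principal=239924-40302=199622; balance=2066809-199622=1867187
7. interest=⌊1867187·195/10000⌋=36410; principal=239924-36410=203514; balance=1867187-203514=1663673
8. interest=⌊1663673·195/10000⌋=32441; principal=239924-32441=207483; balance=1663673-207483=1456190
9. interest=⌊1456190·195/10000⌋=28395; principal=239924-28395=211529; balance=1456190-211529=1244661
10. interest=⌊1244661·195/10000⌋=24270; principal=239924-24270=215654; balance=1244661-215654=1029007
11. interest=⌊1029007·195/10000⌋=20065; principal=239924-20065=219859; balance=1029007-219859=809148
12. interest=⌊809148·195/10000⌋=15778; principal=239924-15778=224146; balance=809148-224146=585002
13. interest=⌊585002·195/10000⌋=11407; principal=239924-11407=228517; balance=585002-228517=356485
14. interest=⌊356485·195/10000⌋=6951; principal=239924-6951=232973; balance=356485-232973=123512
15. interest=⌊123512·195/10000⌋=2408; principal=min(239924-2408,123512)=123512; balance=123512-123512=0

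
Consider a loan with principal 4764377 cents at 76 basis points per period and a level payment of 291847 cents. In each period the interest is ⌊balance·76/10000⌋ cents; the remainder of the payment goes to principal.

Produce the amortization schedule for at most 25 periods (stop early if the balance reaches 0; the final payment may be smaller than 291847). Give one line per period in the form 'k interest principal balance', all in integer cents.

1 36209 255638 4508739
2 34266 257581 4251158
3 32308 259539 3991619
4 30336 261511 3730108
5 28348 263499 3466609
6 26346 265501 3201108
7 24328 267519 2933589
8 22295 269552 2664037
9 20246 271601 2392436
10 18182 273665 2118771
11 16102 275745 1843026
12 14006 277841 1565185
13 11895 279952 1285233
14 9767 282080 1003153
15 7623 284224 718929
16 5463 286384 432545
17 3287 288560 143985
18 1094 143985 0

1. interest=⌊4764377·76/10000⌋=36209; principal=291847-36209=255638; balance=4764377-255638=4508739
2. interest=⌊4508739·76/10000⌋=34266; principal=291847-34266=257581; balance=4508739-257581=4251158
3. interest=⌊4251158·76/10000⌋=32308; principal=291847-32308=259539; balance=4251158-259539=3991619
4. interest=⌊3991619·76/10000⌋=30336; principal=291847-30336=261511; balance=3991619-261511=3730108
5. interest=⌊3730108·76/10000⌋=28348; principal=291847-28348=263499; balance=3730108-263499=3466609
6. interest=⌊3466609·76/10000⌋=26346; principal=291847-26346=265501; balance=3466609-265501=3201108
7. interest=⌊3201108·76/10000⌋=24328; principal=291847-24328=267519; balance=3201108-267519=2933589
8. interest=⌊2933589·76/10000⌋=22295; principal=291847-22295=269552; balance=2933589-269552=2664037
9. interest=⌊2664037·76/10000⌋=20246; principal=291847-20246=271601; balance=2664037-271601=2392436
10. interest=⌊2392436·76/10000⌋=18182; principal=291847-18182=273665; balance=2392436-273665=2118771
11. interest=⌊2118771·76/10000⌋=16102; principal=291847-16102=275745; balance=2118771-275745=1843026
12. interest=⌊1843026·76/10000⌋=14006; principal=291847-14006=277841; balance=1843026-277841=1565185
13. interest=⌊1565185·76/10000⌋=11895; principal=291847-11895=279952; balance=1565185-279952=1285233
14. interest=⌊1285233·76/10000⌋=9767; principal=291847-9767=282080; balance=1285233-282080=1003153
15. interest=⌊1003153·76/10000⌋=7623; principal=291847-7623=284224; balance=1003153-284224=718929
16. interest=⌊718929·76/10000⌋=5463; principal=291847-5463=286384; balance=718929-286384=432545
17. interest=⌊432545·76/10000⌋=3287; principal=291847-3287=288560; balance=432545-288560=143985
18. interest=⌊143985·76/10000⌋=1094; principal=min(291847-1094,143985)=143985; balance=143985-143985=0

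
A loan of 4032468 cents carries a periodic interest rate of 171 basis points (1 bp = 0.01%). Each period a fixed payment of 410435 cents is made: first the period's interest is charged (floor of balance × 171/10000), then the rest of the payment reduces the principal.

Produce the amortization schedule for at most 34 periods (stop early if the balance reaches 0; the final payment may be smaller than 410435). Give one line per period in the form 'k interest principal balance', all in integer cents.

1 68955 341480 3690988
2 63115 347320 3343668
3 57176 353259 2990409
4 51135 359300 2631109
5 44991 365444 2265665
6 38742 371693 1893972
7 32386 378049 1515923
8 25922 384513 1131410
9 19347 391088 740322
10 12659 397776 342546
11 5857 342546 0

1. interest=⌊4032468·171/10000⌋=68955; principal=410435-68955=341480; balance=4032468-341480=3690988
2. interest=⌊3690988·171/10000⌋=63115; principal=410435-63115=347320; balance=3690988-347320=3343668
3. interest=⌊3343668·171/10000⌋=57176; principal=410435-57176=353259; balance=3343668-353259=2990409
4. interest=⌊2990409·171/10000⌋=51135; principal=410435-51135=359300; balance=2990409-359300=2631109
5. interest=⌊2631109·171/10000⌋=44991; principal=410435-44991=365444; balance=2631109-365444=2265665
6. interest=⌊2265665·171/10000⌋=38742; principal=410435-38742=371693; balance=2265665-371693=1893972
7. interest=⌊1893972·171/10000⌋=32386; principal=410435-32386=378049; balance=1893972-378049=1515923
8. interest=⌊1515923·171/10000⌋=25922; principal=410435-25922=384513; balance=1515923-384513=1131410
9. interest=⌊1131410·171/10000⌋=19347; principal=410435-19347=391088; balance=1131410-391088=740322
10. interest=⌊740322·171/10000⌋=12659; principal=410435-12659=397776; balance=740322-397776=342546
11. interest=⌊342546·171/10000⌋=5857; principal=min(410435-5857,342546)=342546; balance=342546-342546=0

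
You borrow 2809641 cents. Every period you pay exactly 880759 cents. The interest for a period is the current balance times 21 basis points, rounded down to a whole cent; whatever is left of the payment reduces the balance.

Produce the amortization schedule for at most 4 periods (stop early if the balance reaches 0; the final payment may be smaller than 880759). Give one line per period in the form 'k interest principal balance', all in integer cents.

1. interest=⌊2809641·21/10000⌋=5900; principal=880759-5900=874859; balance=2809641-874859=1934782
2. interest=⌊1934782·21/10000⌋=4063; principal=880759-4063=876696; balance=1934782-876696=1058086
3. interest=⌊1058086·21/10000⌋=2221; principal=880759-2221=878538; balance=1058086-878538=179548
4. interest=⌊179548·21/10000⌋=377; principal=min(880759-377,179548)=179548; balance=179548-179548=0

1 5900 874859 1934782
2 4063 876696 1058086
3 2221 878538 179548
4 377 179548 0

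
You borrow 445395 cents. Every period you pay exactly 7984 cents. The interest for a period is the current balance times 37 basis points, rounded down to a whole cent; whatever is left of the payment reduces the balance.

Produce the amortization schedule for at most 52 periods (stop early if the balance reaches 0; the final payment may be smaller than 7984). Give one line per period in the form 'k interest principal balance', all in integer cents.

1. interest=⌊445395·37/10000⌋=1647; principal=7984-1647=6337; balance=445395-6337=439058
2. interest=⌊439058·37/10000⌋=1624; principal=7984-1624=6360; balance=439058-6360=432698
3. interest=⌊432698·37/10000⌋=1600; principal=7984-1600=6384; balance=432698-6384=426314
4. interest=⌊426314·37/10000⌋=1577; principal=7984-1577=6407; balance=426314-6407=419907
5. interest=⌊419907·37/10000⌋=1553; principal=7984-1553=6431; balance=419907-6431=413476
6. interest=⌊413476·37/10000⌋=1529; principal=7984-1529=6455; balance=413476-6455=407021
7. interest=⌊407021·37/10000⌋=1505; principal=7984-1505=6479; balance=407021-6479=400542
8. interest=⌊400542·37/10000⌋=1482; principal=7984-1482=6502; balance=400542-6502=394040
9. interest=⌊394040·37/10000⌋=1457; principal=7984-1457=6527; balance=394040-6527=387513
10. interest=⌊387513·37/10000⌋=1433; principal=7984-1433=6551; balance=387513-6551=380962
11. interest=⌊380962·37/10000⌋=1409; principal=7984-1409=6575; balance=380962-6575=374387
12. interest=⌊374387·37/10000⌋=1385; principal=7984-1385=6599; balance=374387-6599=367788
13. interest=⌊367788·37/10000⌋=1360; principal=7984-1360=6624; balance=367788-6624=361164
14. interest=⌊361164·37/10000⌋=1336; principal=7984-1336=6648; balance=361164-6648=354516
15. interest=⌊354516·37/10000⌋=1311; principal=7984-1311=6673; balance=354516-6673=347843
16. interest=⌊347843·37/10000⌋=1287; principal=7984-1287=6697; balance=347843-6697=341146
17. interest=⌊341146·37/10000⌋=1262; principal=7984-1262=6722; balance=341146-6722=334424
18. interest=⌊334424·37/10000⌋=1237; principal=7984-1237=6747; balance=334424-6747=327677
19. interest=⌊327677·37/10000⌋=1212; principal=7984-1212=6772; balance=327677-6772=320905
20. interest=⌊320905·37/10000⌋=1187; principal=7984-1187=6797; balance=320905-6797=314108
21. interest=⌊314108·37/10000⌋=1162; principal=7984-1162=6822; balance=314108-6822=307286
22. interest=⌊307286·37/10000⌋=1136; principal=7984-1136=6848; balance=307286-6848=300438
23. interest=⌊300438·37/10000⌋=1111; principal=7984-1111=6873; balance=300438-6873=293565
24. interest=⌊293565·37/10000⌋=1086; principal=7984-1086=6898; balance=293565-6898=286667
25. interest=⌊286667·37/10000⌋=1060; principal=7984-1060=6924; balance=286667-6924=279743
26. interest=⌊279743·37/10000⌋=1035; principal=7984-1035=6949; balance=279743-6949=272794
27. interest=⌊272794·37/10000⌋=1009; principal=7984-1009=6975; balance=272794-6975=265819
28. interest=⌊265819·37/10000⌋=983; principal=7984-983=7001; balance=265819-7001=258818
29. interest=⌊258818·37/10000⌋=957; principal=7984-957=7027; balance=258818-7027=251791
30. interest=⌊251791·37/10000⌋=931; principal=7984-931=7053; balance=251791-7053=244738
31. interest=⌊244738·37/10000⌋=905; principal=7984-905=7079; balance=244738-7079=237659
32. interest=⌊237659·37/10000⌋=879; principal=7984-879=7105; balance=237659-7105=230554
33. interest=⌊230554·37/10000⌋=853; principal=7984-853=7131; balance=230554-7131=223423
34. interest=⌊223423·37/10000⌋=826; principal=7984-826=7158; balance=223423-7158=216265
35. interest=⌊216265·37/10000⌋=800; principal=7984-800=7184; balance=216265-7184=209081
36. interest=⌊209081·37/10000⌋=773; principal=7984-773=7211; balance=209081-7211=201870
37. interest=⌊201870·37/10000⌋=746; principal=7984-746=7238; balance=201870-7238=194632
38. interest=⌊194632·37/10000⌋=720; principal=7984-720=7264; balance=194632-7264=187368
39. interest=⌊187368·37/10000⌋=693; principal=7984-693=7291; balance=187368-7291=180077
40. interest=⌊180077·37/10000⌋=666; principal=7984-666=7318; balance=180077-7318=172759
41. interest=⌊172759·37/10000⌋=639; principal=7984-639=7345; balance=172759-7345=165414
42. interest=⌊165414·37/10000⌋=612; principal=7984-612=7372; balance=165414-7372=158042
43. interest=⌊158042·37/10000⌋=584; principal=7984-584=7400; balance=158042-7400=150642
44. interest=⌊150642·37/10000⌋=557; principal=7984-557=7427; balance=150642-7427=143215
45. interest=⌊143215·37/10000⌋=529; principal=7984-529=7455; balance=143215-7455=135760
46. interest=⌊135760·37/10000⌋=502; principal=7984-502=7482; balance=135760-7482=128278
47. interest=⌊128278·37/10000⌋=474; principal=7984-474=7510; balance=128278-7510=120768
48. interest=⌊120768·37/10000⌋=446; principal=7984-446=7538; balance=120768-7538=113230
49. interest=⌊113230·37/10000⌋=418; principal=7984-418=7566; balance=113230-7566=105664
50. interest=⌊105664·37/10000⌋=390; principal=7984-390=7594; balance=105664-7594=98070
51. interest=⌊98070·37/10000⌋=362; principal=7984-362=7622; balance=98070-7622=90448
52. interest=⌊90448·37/10000⌋=334; principal=7984-334=7650; balance=90448-7650=82798

1 1647 6337 439058
2 1624 6360 432698
3 1600 6384 426314
4 1577 6407 419907
5 1553 6431 413476
6 1529 6455 407021
7 1505 6479 400542
8 1482 6502 394040
9 1457 6527 387513
10 1433 6551 380962
11 1409 6575 374387
12 1385 6599 367788
13 1360 6624 361164
14 1336 6648 354516
15 1311 6673 347843
16 1287 6697 341146
17 1262 6722 334424
18 1237 6747 327677
19 1212 6772 320905
20 1187 6797 314108
21 1162 6822 307286
22 1136 6848 300438
23 1111 6873 293565
24 1086 6898 286667
25 1060 6924 279743
26 1035 6949 272794
27 1009 6975 265819
28 983 7001 258818
29 957 7027 251791
30 931 7053 244738
31 905 7079 237659
32 879 7105 230554
33 853 7131 223423
34 826 7158 216265
35 800 7184 209081
36 773 7211 201870
37 746 7238 194632
38 720 7264 187368
39 693 7291 180077
40 666 7318 172759
41 639 7345 165414
42 612 7372 158042
43 584 7400 150642
44 557 7427 143215
45 529 7455 135760
46 502 7482 128278
47 474 7510 120768
48 446 7538 113230
49 418 7566 105664
50 390 7594 98070
51 362 7622 90448
52 334 7650 82798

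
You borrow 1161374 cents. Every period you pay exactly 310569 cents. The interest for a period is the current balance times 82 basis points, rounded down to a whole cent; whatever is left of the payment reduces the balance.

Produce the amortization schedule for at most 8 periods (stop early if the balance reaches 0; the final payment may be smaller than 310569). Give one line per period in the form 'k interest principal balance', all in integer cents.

1. interest=⌊1161374·82/10000⌋=9523; principal=310569-9523=301046; balance=1161374-301046=860328
2. interest=⌊860328·82/10000⌋=7054; principal=310569-7054=303515; balance=860328-303515=556813
3. interest=⌊556813·82/10000⌋=4565; principal=310569-4565=306004; balance=556813-306004=250809
4. interest=⌊250809·82/10000⌋=2056; principal=min(310569-2056,250809)=250809; balance=250809-250809=0

1 9523 301046 860328
2 7054 303515 556813
3 4565 306004 250809
4 2056 250809 0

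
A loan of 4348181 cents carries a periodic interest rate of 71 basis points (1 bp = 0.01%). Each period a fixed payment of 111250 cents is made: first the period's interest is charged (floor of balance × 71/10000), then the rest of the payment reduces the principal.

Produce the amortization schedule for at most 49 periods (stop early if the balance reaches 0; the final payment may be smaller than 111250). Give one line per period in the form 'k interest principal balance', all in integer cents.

1 30872 80378 4267803
2 30301 80949 4186854
3 29726 81524 4105330
4 29147 82103 4023227
5 28564 82686 3940541
6 27977 83273 3857268
7 27386 83864 3773404
8 26791 84459 3688945
9 26191 85059 3603886
10 25587 85663 3518223
11 24979 86271 3431952
12 24366 86884 3345068
13 23749 87501 3257567
14 23128 88122 3169445
15 22503 88747 3080698
16 21872 89378 2991320
17 21238 90012 2901308
18 20599 90651 2810657
19 19955 91295 2719362
20 19307 91943 2627419
21 18654 92596 2534823
22 17997 93253 2441570
23 17335 93915 2347655
24 16668 94582 2253073
25 15996 95254 2157819
26 15320 95930 2061889
27 14639 96611 1965278
28 13953 97297 1867981
29 13262 97988 1769993
30 12566 98684 1671309
31 11866 99384 1571925
32 11160 100090 1471835
33 10450 100800 1371035
34 9734 101516 1269519
35 9013 102237 1167282
36 8287 102963 1064319
37 7556 103694 960625
38 6820 104430 856195
39 6078 105172 751023
40 5332 105918 645105
41 4580 106670 538435
42 3822 107428 431007
43 3060 108190 322817
44 2292 108958 213859
45 1518 109732 104127
46 739 104127 0

1. interest=⌊4348181·71/10000⌋=30872; principal=111250-30872=80378; balance=4348181-80378=4267803
2. interest=⌊4267803·71/10000⌋=30301; principal=111250-30301=80949; balance=4267803-80949=4186854
3. interest=⌊4186854·71/10000⌋=29726; principal=111250-29726=81524; balance=4186854-81524=4105330
4. interest=⌊4105330·71/10000⌋=29147; principal=111250-29147=82103; balance=4105330-82103=4023227
5. interest=⌊4023227·71/10000⌋=28564; principal=111250-28564=82686; balance=4023227-82686=3940541
6. interest=⌊3940541·71/10000⌋=27977; principal=111250-27977=83273; balance=3940541-83273=3857268
7. interest=⌊3857268·71/10000⌋=27386; principal=111250-27386=83864; balance=3857268-83864=3773404
8. interest=⌊3773404·71/10000⌋=26791; principal=111250-26791=84459; balance=3773404-84459=3688945
9. interest=⌊3688945·71/10000⌋=26191; principal=111250-26191=85059; balance=3688945-85059=3603886
10. interest=⌊3603886·71/10000⌋=25587; principal=111250-25587=85663; balance=3603886-85663=3518223
11. interest=⌊3518223·71/10000⌋=24979; principal=111250-24979=86271; balance=3518223-86271=3431952
12. interest=⌊3431952·71/10000⌋=24366; principal=111250-24366=86884; balance=3431952-86884=3345068
13. interest=⌊3345068·71/10000⌋=23749; principal=111250-23749=87501; balance=3345068-87501=3257567
14. interest=⌊3257567·71/10000⌋=23128; principal=111250-23128=88122; balance=3257567-88122=3169445
15. interest=⌊3169445·71/10000⌋=22503; principal=111250-22503=88747; balance=3169445-88747=3080698
16. interest=⌊3080698·71/10000⌋=21872; principal=111250-21872=89378; balance=3080698-89378=2991320
17. interest=⌊2991320·71/10000⌋=21238; principal=111250-21238=90012; balance=2991320-90012=2901308
18. interest=⌊2901308·71/10000⌋=20599; principal=111250-20599=90651; balance=2901308-90651=2810657
19. interest=⌊2810657·71/10000⌋=19955; principal=111250-19955=91295; balance=2810657-91295=2719362
20. interest=⌊2719362·71/10000⌋=19307; principal=111250-19307=91943; balance=2719362-91943=2627419
21. interest=⌊2627419·71/10000⌋=18654; principal=111250-18654=92596; balance=2627419-92596=2534823
22. interest=⌊2534823·71/10000⌋=17997; principal=111250-17997=93253; balance=2534823-93253=2441570
23. interest=⌊2441570·71/10000⌋=17335; principal=111250-17335=93915; balance=2441570-93915=2347655
24. interest=⌊2347655·71/10000⌋=16668; principal=111250-16668=94582; balance=2347655-94582=2253073
25. interest=⌊2253073·71/10000⌋=15996; principal=111250-15996=95254; balance=2253073-95254=2157819
26. interest=⌊2157819·71/10000⌋=15320; principal=111250-15320=95930; balance=2157819-95930=2061889
27. interest=⌊2061889·71/10000⌋=14639; principal=111250-14639=96611; balance=2061889-96611=1965278
28. interest=⌊1965278·71/10000⌋=13953; principal=111250-13953=97297; balance=1965278-97297=1867981
29. interest=⌊1867981·71/10000⌋=13262; principal=111250-13262=97988; balance=1867981-97988=1769993
30. interest=⌊1769993·71/10000⌋=12566; principal=111250-12566=98684; balance=1769993-98684=1671309
31. interest=⌊1671309·71/10000⌋=11866; principal=111250-11866=99384; balance=1671309-99384=1571925
32. interest=⌊1571925·71/10000⌋=11160; principal=111250-11160=100090; balance=1571925-100090=1471835
33. interest=⌊1471835·71/10000⌋=10450; principal=111250-10450=100800; balance=1471835-100800=1371035
34. interest=⌊1371035·71/10000⌋=9734; principal=111250-9734=101516; balance=1371035-101516=1269519
35. interest=⌊1269519·71/10000⌋=9013; principal=111250-9013=102237; balance=1269519-102237=1167282
36. interest=⌊1167282·71/10000⌋=8287; principal=111250-8287=102963; balance=1167282-102963=1064319
37. interest=⌊1064319·71/10000⌋=7556; principal=111250-7556=103694; balance=1064319-103694=960625
38. interest=⌊960625·71/10000⌋=6820; principal=111250-6820=104430; balance=960625-104430=856195
39. interest=⌊856195·71/10000⌋=6078; principal=111250-6078=105172; balance=856195-105172=751023
40. interest=⌊751023·71/10000⌋=5332; principal=111250-5332=105918; balance=751023-105918=645105
41. interest=⌊645105·71/10000⌋=4580; principal=111250-4580=106670; balance=645105-106670=538435
42. interest=⌊538435·71/10000⌋=3822; principal=111250-3822=107428; balance=538435-107428=431007
43. interest=⌊431007·71/10000⌋=3060; principal=111250-3060=108190; balance=431007-108190=322817
44. interest=⌊322817·71/10000⌋=2292; principal=111250-2292=108958; balance=322817-108958=213859
45. interest=⌊213859·71/10000⌋=1518; principal=111250-1518=109732; balance=213859-109732=104127
46. interest=⌊104127·71/10000⌋=739; principal=min(111250-739,104127)=104127; balance=104127-104127=0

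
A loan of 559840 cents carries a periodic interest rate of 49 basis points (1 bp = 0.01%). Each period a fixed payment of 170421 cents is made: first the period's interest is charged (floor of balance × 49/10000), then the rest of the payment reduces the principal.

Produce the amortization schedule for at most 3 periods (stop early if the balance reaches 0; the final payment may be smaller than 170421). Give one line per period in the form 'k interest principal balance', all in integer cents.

1. interest=⌊559840·49/10000⌋=2743; principal=170421-2743=167678; balance=559840-167678=392162
2. interest=⌊392162·49/10000⌋=1921; principal=170421-1921=168500; balance=392162-168500=223662
3. interest=⌊223662·49/10000⌋=1095; principal=170421-1095=169326; balance=223662-169326=54336

1 2743 167678 392162
2 1921 168500 223662
3 1095 169326 54336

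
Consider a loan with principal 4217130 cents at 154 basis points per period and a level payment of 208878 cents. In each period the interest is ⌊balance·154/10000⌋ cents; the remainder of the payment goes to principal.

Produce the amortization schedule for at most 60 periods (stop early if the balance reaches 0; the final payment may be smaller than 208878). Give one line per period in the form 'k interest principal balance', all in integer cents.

1. interest=⌊4217130·154/10000⌋=64943; principal=208878-64943=143935; balance=4217130-143935=4073195
2. interest=⌊4073195·154/10000⌋=62727; principal=208878-62727=146151; balance=4073195-146151=3927044
3. interest=⌊3927044·154/10000⌋=60476; principal=208878-60476=148402; balance=3927044-148402=3778642
4. interest=⌊3778642·154/10000⌋=58191; principal=208878-58191=150687; balance=3778642-150687=3627955
5. interest=⌊3627955·154/10000⌋=55870; principal=208878-55870=153008; balance=3627955-153008=3474947
6. interest=⌊3474947·154/10000⌋=53514; principal=208878-53514=155364; balance=3474947-155364=3319583
7. interest=⌊3319583·154/10000⌋=51121; principal=208878-51121=157757; balance=3319583-157757=3161826
8. interest=⌊3161826·154/10000⌋=48692; principal=208878-48692=160186; balance=3161826-160186=3001640
9. interest=⌊3001640·154/10000⌋=46225; principal=208878-46225=162653; balance=3001640-162653=2838987
10. interest=⌊2838987·154/10000⌋=43720; principal=208878-43720=165158; balance=2838987-165158=2673829
11. interest=⌊2673829·154/10000⌋=41176; principal=208878-41176=167702; balance=2673829-167702=2506127
12. interest=⌊2506127·154/10000⌋=38594; principal=208878-38594=170284; balance=2506127-170284=2335843
13. interest=⌊2335843·154/10000⌋=35971; principal=208878-35971=172907; balance=2335843-172907=2162936
14. interest=⌊2162936·154/10000⌋=33309; principal=208878-33309=175569; balance=2162936-175569=1987367
15. interest=⌊1987367·154/10000⌋=30605; principal=208878-30605=178273; balance=1987367-178273=1809094
16. interest=⌊1809094·154/10000⌋=27860; principal=208878-27860=181018; balance=1809094-181018=1628076
17. interest=⌊1628076·154/10000⌋=25072; principal=208878-25072=183806; balance=1628076-183806=1444270
18. interest=⌊1444270·154/10000⌋=22241; principal=208878-22241=186637; balance=1444270-186637=1257633
19. interest=⌊1257633·154/10000⌋=19367; principal=208878-19367=189511; balance=1257633-189511=1068122
20. interest=⌊1068122·154/10000⌋=16449; principal=208878-16449=192429; balance=1068122-192429=875693
21. interest=⌊875693·154/10000⌋=13485; principal=208878-13485=195393; balance=875693-195393=680300
22. interest=⌊680300·154/10000⌋=10476; principal=208878-10476=198402; balance=680300-198402=481898
23. interest=⌊481898·154/10000⌋=7421; principal=208878-7421=201457; balance=481898-201457=280441
24. interest=⌊280441·154/10000⌋=4318; principal=208878-4318=204560; balance=280441-204560=75881
25. interest=⌊75881·154/10000⌋=1168; principal=min(208878-1168,75881)=75881; balance=75881-75881=0

1 64943 143935 4073195
2 62727 146151 3927044
3 60476 148402 3778642
4 58191 150687 3627955
5 55870 153008 3474947
6 53514 155364 3319583
7 51121 157757 3161826
8 48692 160186 3001640
9 46225 162653 2838987
10 43720 165158 2673829
11 41176 167702 2506127
12 38594 170284 2335843
13 35971 172907 2162936
14 33309 175569 1987367
15 30605 178273 1809094
16 27860 181018 1628076
17 25072 183806 1444270
18 22241 186637 1257633
19 19367 189511 1068122
20 16449 192429 875693
21 13485 195393 680300
22 10476 198402 481898
23 7421 201457 280441
24 4318 204560 75881
25 1168 75881 0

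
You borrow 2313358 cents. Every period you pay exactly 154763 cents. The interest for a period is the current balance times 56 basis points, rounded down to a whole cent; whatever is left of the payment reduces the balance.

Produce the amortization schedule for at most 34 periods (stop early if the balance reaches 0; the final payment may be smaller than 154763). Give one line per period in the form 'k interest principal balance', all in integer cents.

1 12954 141809 2171549
2 12160 142603 2028946
3 11362 143401 1885545
4 10559 144204 1741341
5 9751 145012 1596329
6 8939 145824 1450505
7 8122 146641 1303864
8 7301 147462 1156402
9 6475 148288 1008114
10 5645 149118 858996
11 4810 149953 709043
12 3970 150793 558250
13 3126 151637 406613
14 2277 152486 254127
15 1423 153340 100787
16 564 100787 0

1. interest=⌊2313358·56/10000⌋=12954; principal=154763-12954=141809; balance=2313358-141809=2171549
2. interest=⌊2171549·56/10000⌋=12160; principal=154763-12160=142603; balance=2171549-142603=2028946
3. interest=⌊2028946·56/10000⌋=11362; principal=154763-11362=143401; balance=2028946-143401=1885545
4. interest=⌊1885545·56/10000⌋=10559; principal=154763-10559=144204; balance=1885545-144204=1741341
5. interest=⌊1741341·56/10000⌋=9751; principal=154763-9751=145012; balance=1741341-145012=1596329
6. interest=⌊1596329·56/10000⌋=8939; principal=154763-8939=145824; balance=1596329-145824=1450505
7. interest=⌊1450505·56/10000⌋=8122; principal=154763-8122=146641; balance=1450505-146641=1303864
8. interest=⌊1303864·56/10000⌋=7301; principal=154763-7301=147462; balance=1303864-147462=1156402
9. interest=⌊1156402·56/10000⌋=6475; principal=154763-6475=148288; balance=1156402-148288=1008114
10. interest=⌊1008114·56/10000⌋=5645; principal=154763-5645=149118; balance=1008114-149118=858996
11. interest=⌊858996·56/10000⌋=4810; principal=154763-4810=149953; balance=858996-149953=709043
12. interest=⌊709043·56/10000⌋=3970; principal=154763-3970=150793; balance=709043-150793=558250
13. interest=⌊558250·56/10000⌋=3126; principal=154763-3126=151637; balance=558250-151637=406613
14. interest=⌊406613·56/10000⌋=2277; principal=154763-2277=152486; balance=406613-152486=254127
15. interest=⌊254127·56/10000⌋=1423; principal=154763-1423=153340; balance=254127-153340=100787
16. interest=⌊100787·56/10000⌋=564; principal=min(154763-564,100787)=100787; balance=100787-100787=0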